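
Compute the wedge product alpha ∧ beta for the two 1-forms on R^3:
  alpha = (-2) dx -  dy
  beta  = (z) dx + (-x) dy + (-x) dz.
alpha ∧ beta = (2*x + z) dx ∧ dy + (2*x) dx ∧ dz + (x) dy ∧ dz

Distribute the wedge, using dx_i ∧ dx_j = -dx_j ∧ dx_i and dx_i ∧ dx_i = 0. For each pair (i, j) with i < j, the coefficient of dx_i ∧ dx_j in alpha ∧ beta is (alpha_i * beta_j - alpha_j * beta_i). Collecting: alpha ∧ beta = (2*x + z) dx ∧ dy + (2*x) dx ∧ dz + (x) dy ∧ dz.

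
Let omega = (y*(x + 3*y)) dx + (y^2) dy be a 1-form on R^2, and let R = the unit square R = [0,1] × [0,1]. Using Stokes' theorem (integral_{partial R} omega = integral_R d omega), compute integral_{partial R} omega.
integral_(partial R) omega = -7/2

Stokes: integral_partial_R omega = integral_R d omega with d omega = (∂Q/∂x - ∂P/∂y) dx ∧ dy.
  ∂Q/∂x = 0
  ∂P/∂y = x + 6*y
  integrand = ∂Q/∂x - ∂P/∂y = -x - 6*y.
Integrating over R: integral_0^1 integral_0^1 (-x - 6*y) dx dy = -7/2.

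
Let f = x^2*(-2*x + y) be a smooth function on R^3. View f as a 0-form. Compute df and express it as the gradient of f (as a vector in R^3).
df = (2*x*(-3*x + y)) dx + (x^2) dy + (0) dz; grad f = (2*x*(-3*x + y), x^2, 0)

For a 0-form f, d f = (∂f/∂x) dx + (∂f/∂y) dy + (∂f/∂z) dz. The components of the vector representation are exactly the entries of grad f in Cartesian coordinates:
  ∂f/∂x = 2*x*(-3*x + y)
  ∂f/∂y = x^2
  ∂f/∂z = 0.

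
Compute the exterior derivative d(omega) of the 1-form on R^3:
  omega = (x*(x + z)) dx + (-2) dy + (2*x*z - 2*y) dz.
d(omega) = (-x + 2*z) dx ∧ dz + (-2) dy ∧ dz

For a 1-form omega = sum_i f_i dx_i, the exterior derivative is
  d(omega) = sum_{i < j} (∂f_j/∂x_i - ∂f_i/∂x_j) dx_i ∧ dx_j.
  coefficient of dx ∧ dz: ∂f_3/∂x - ∂f_1/∂z = ∂(2*x*z - 2*y)/∂x - ∂(x*(x + z))/∂z = -x + 2*z
  coefficient of dy ∧ dz: ∂f_3/∂y - ∂f_2/∂z = ∂(2*x*z - 2*y)/∂y - ∂(-2)/∂z = -2
Assembling: d(omega) = (-x + 2*z) dx ∧ dz + (-2) dy ∧ dz.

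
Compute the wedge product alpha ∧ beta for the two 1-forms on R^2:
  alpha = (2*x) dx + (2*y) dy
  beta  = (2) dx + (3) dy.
alpha ∧ beta = (6*x - 4*y) dx ∧ dy

Distribute the wedge, using dx_i ∧ dx_j = -dx_j ∧ dx_i and dx_i ∧ dx_i = 0. For each pair (i, j) with i < j, the coefficient of dx_i ∧ dx_j in alpha ∧ beta is (alpha_i * beta_j - alpha_j * beta_i). Collecting: alpha ∧ beta = (6*x - 4*y) dx ∧ dy.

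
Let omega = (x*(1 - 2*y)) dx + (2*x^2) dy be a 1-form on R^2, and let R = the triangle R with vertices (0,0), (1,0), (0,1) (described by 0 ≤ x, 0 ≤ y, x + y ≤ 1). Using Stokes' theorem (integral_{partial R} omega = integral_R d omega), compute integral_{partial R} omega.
integral_(partial R) omega = 1

Stokes: integral_partial_R omega = integral_R d omega with d omega = (∂Q/∂x - ∂P/∂y) dx ∧ dy.
  ∂Q/∂x = 4*x
  ∂P/∂y = -2*x
  integrand = ∂Q/∂x - ∂P/∂y = 6*x.
Integrating over R: integral_0^1 integral_0^{1-x} (6*x) dy dx = 1.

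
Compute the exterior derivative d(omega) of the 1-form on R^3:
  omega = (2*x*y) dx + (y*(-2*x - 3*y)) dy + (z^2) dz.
d(omega) = (-2*x - 2*y) dx ∧ dy

For a 1-form omega = sum_i f_i dx_i, the exterior derivative is
  d(omega) = sum_{i < j} (∂f_j/∂x_i - ∂f_i/∂x_j) dx_i ∧ dx_j.
  coefficient of dx ∧ dy: ∂f_2/∂x - ∂f_1/∂y = ∂(y*(-2*x - 3*y))/∂x - ∂(2*x*y)/∂y = -2*x - 2*y
Assembling: d(omega) = (-2*x - 2*y) dx ∧ dy.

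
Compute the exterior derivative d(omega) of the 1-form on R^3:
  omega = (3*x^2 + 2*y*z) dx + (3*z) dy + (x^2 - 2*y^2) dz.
d(omega) = (-2*z) dx ∧ dy + (2*x - 2*y) dx ∧ dz + (-4*y - 3) dy ∧ dz

For a 1-form omega = sum_i f_i dx_i, the exterior derivative is
  d(omega) = sum_{i < j} (∂f_j/∂x_i - ∂f_i/∂x_j) dx_i ∧ dx_j.
  coefficient of dx ∧ dy: ∂f_2/∂x - ∂f_1/∂y = ∂(3*z)/∂x - ∂(3*x^2 + 2*y*z)/∂y = -2*z
  coefficient of dx ∧ dz: ∂f_3/∂x - ∂f_1/∂z = ∂(x^2 - 2*y^2)/∂x - ∂(3*x^2 + 2*y*z)/∂z = 2*x - 2*y
  coefficient of dy ∧ dz: ∂f_3/∂y - ∂f_2/∂z = ∂(x^2 - 2*y^2)/∂y - ∂(3*z)/∂z = -4*y - 3
Assembling: d(omega) = (-2*z) dx ∧ dy + (2*x - 2*y) dx ∧ dz + (-4*y - 3) dy ∧ dz.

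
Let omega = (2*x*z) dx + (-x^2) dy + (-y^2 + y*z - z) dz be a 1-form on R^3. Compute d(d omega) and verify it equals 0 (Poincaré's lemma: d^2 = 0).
d(d omega) = 0

Step 1: d omega = sum_{i<j} (∂f_j/∂x_i - ∂f_i/∂x_j) dx_i ∧ dx_j:
  coeff of dx ∧ dy: -2*x
  coeff of dx ∧ dz: -2*x
  coeff of dy ∧ dz: -2*y + z
Step 2: Apply d again to each 2-form coefficient. The only possible 3-form in R^3 is dx ∧ dy ∧ dz, with coefficient
  ∂(coeff of dy∧dz)/∂x - ∂(coeff of dx∧dz)/∂y + ∂(coeff of dx∧dy)/∂z
  = ∂/∂x (-2*y + z) - ∂/∂y (-2*x) + ∂/∂z (-2*x).
Each of these terms simplifies to sums of mixed partials that cancel in pairs. The result is 0 (by equality of mixed partials for smooth functions — Schwarz / Clairaut).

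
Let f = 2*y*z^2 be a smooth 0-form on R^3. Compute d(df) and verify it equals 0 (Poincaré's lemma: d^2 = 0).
d(df) = 0

Step 1: df = sum_i (∂f/∂x_i) dx_i = (0) dx + (2*z^2) dy + (4*y*z) dz.
Step 2: Apply d again. Using the 1-form formula, the coefficient of dx ∧ dy in d(df) is ∂^2 f/∂x ∂y - ∂^2 f/∂y ∂x = (0) - (0) = 0 (equality of mixed partials for smooth f).
Similarly for dx ∧ dz and dy ∧ dz — all coefficients vanish. So d(df) = 0.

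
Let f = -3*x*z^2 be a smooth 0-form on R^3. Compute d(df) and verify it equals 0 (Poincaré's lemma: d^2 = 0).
d(df) = 0

Step 1: df = sum_i (∂f/∂x_i) dx_i = (-3*z^2) dx + (0) dy + (-6*x*z) dz.
Step 2: Apply d again. Using the 1-form formula, the coefficient of dx ∧ dy in d(df) is ∂^2 f/∂x ∂y - ∂^2 f/∂y ∂x = (0) - (0) = 0 (equality of mixed partials for smooth f).
Similarly for dx ∧ dz and dy ∧ dz — all coefficients vanish. So d(df) = 0.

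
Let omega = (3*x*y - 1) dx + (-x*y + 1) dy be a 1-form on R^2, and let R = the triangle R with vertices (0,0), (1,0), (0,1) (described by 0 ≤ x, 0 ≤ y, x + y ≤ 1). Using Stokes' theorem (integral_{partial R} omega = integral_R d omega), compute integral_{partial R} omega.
integral_(partial R) omega = -2/3

Stokes: integral_partial_R omega = integral_R d omega with d omega = (∂Q/∂x - ∂P/∂y) dx ∧ dy.
  ∂Q/∂x = -y
  ∂P/∂y = 3*x
  integrand = ∂Q/∂x - ∂P/∂y = -3*x - y.
Integrating over R: integral_0^1 integral_0^{1-x} (-3*x - y) dy dx = -2/3.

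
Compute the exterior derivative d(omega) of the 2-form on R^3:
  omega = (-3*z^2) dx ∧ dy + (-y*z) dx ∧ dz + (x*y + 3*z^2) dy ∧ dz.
d(omega) = (y - 5*z) dx ∧ dy ∧ dz

For a 2-form omega = sum_{i<j} g_{ij} dx_i ∧ dx_j, the exterior derivative is
  d(omega) = sum_{i<j} d(g_{ij}) ∧ dx_i ∧ dx_j = sum_{i<j, k} (∂g_{ij}/∂x_k) dx_k ∧ dx_i ∧ dx_j.
Expand each term, using dx_k ∧ dx_i ∧ dx_j = sgn(permutation) dx_{(a)} ∧ dx_{(b)} ∧ dx_{(c)} with (a < b < c) sorted:
  d(-3*z^2) includes (∂/∂z)(-3*z^2) dz = (-6*z) dz, which multiplied by dx ∧ dy gives (-6*z) dx ∧ dy ∧ dz
  d(-y*z) includes (∂/∂y)(-y*z) dy = (-z) dy, which multiplied by dx ∧ dz gives (z) dx ∧ dy ∧ dz
  d(x*y + 3*z^2) includes (∂/∂x)(x*y + 3*z^2) dx = (y) dx, which multiplied by dy ∧ dz gives (y) dx ∧ dy ∧ dz
Collecting like 3-forms: d(omega) = (y - 5*z) dx ∧ dy ∧ dz.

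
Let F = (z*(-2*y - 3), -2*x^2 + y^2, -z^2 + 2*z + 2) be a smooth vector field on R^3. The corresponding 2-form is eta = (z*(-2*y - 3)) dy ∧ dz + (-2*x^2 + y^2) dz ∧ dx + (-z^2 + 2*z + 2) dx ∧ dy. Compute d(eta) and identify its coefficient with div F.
d(eta) = (2*y - 2*z + 2) dx ∧ dy ∧ dz; div F = 2*y - 2*z + 2

For a 2-form in R^3 of the form above, applying d gives a 3-form with coefficient ∂P/∂x + ∂Q/∂y + ∂R/∂z:
  ∂P/∂x = 0
  ∂Q/∂y = 2*y
  ∂R/∂z = 2 - 2*z
Sum = 2*y - 2*z + 2, which is exactly div F.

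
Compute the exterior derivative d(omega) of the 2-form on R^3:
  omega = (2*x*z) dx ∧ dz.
d(omega) = 0

For a 2-form omega = sum_{i<j} g_{ij} dx_i ∧ dx_j, the exterior derivative is
  d(omega) = sum_{i<j} d(g_{ij}) ∧ dx_i ∧ dx_j = sum_{i<j, k} (∂g_{ij}/∂x_k) dx_k ∧ dx_i ∧ dx_j.
Expand each term, using dx_k ∧ dx_i ∧ dx_j = sgn(permutation) dx_{(a)} ∧ dx_{(b)} ∧ dx_{(c)} with (a < b < c) sorted:

Collecting like 3-forms: d(omega) = 0.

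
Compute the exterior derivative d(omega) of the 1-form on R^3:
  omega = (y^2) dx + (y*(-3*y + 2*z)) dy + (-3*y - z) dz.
d(omega) = (-2*y) dx ∧ dy + (-2*y - 3) dy ∧ dz

For a 1-form omega = sum_i f_i dx_i, the exterior derivative is
  d(omega) = sum_{i < j} (∂f_j/∂x_i - ∂f_i/∂x_j) dx_i ∧ dx_j.
  coefficient of dx ∧ dy: ∂f_2/∂x - ∂f_1/∂y = ∂(y*(-3*y + 2*z))/∂x - ∂(y^2)/∂y = -2*y
  coefficient of dy ∧ dz: ∂f_3/∂y - ∂f_2/∂z = ∂(-3*y - z)/∂y - ∂(y*(-3*y + 2*z))/∂z = -2*y - 3
Assembling: d(omega) = (-2*y) dx ∧ dy + (-2*y - 3) dy ∧ dz.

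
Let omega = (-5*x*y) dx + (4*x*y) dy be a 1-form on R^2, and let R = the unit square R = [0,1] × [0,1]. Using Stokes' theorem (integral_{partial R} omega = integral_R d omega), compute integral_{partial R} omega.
integral_(partial R) omega = 9/2

Stokes: integral_partial_R omega = integral_R d omega with d omega = (∂Q/∂x - ∂P/∂y) dx ∧ dy.
  ∂Q/∂x = 4*y
  ∂P/∂y = -5*x
  integrand = ∂Q/∂x - ∂P/∂y = 5*x + 4*y.
Integrating over R: integral_0^1 integral_0^1 (5*x + 4*y) dx dy = 9/2.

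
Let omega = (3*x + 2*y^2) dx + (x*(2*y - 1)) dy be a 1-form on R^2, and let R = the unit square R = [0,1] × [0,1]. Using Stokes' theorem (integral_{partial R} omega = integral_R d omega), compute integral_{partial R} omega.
integral_(partial R) omega = -2

Stokes: integral_partial_R omega = integral_R d omega with d omega = (∂Q/∂x - ∂P/∂y) dx ∧ dy.
  ∂Q/∂x = 2*y - 1
  ∂P/∂y = 4*y
  integrand = ∂Q/∂x - ∂P/∂y = -2*y - 1.
Integrating over R: integral_0^1 integral_0^1 (-2*y - 1) dx dy = -2.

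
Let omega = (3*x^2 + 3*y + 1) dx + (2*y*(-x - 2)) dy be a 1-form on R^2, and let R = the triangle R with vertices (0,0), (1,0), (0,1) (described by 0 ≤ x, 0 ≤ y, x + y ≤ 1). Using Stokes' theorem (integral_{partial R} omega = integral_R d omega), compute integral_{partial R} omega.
integral_(partial R) omega = -11/6

Stokes: integral_partial_R omega = integral_R d omega with d omega = (∂Q/∂x - ∂P/∂y) dx ∧ dy.
  ∂Q/∂x = -2*y
  ∂P/∂y = 3
  integrand = ∂Q/∂x - ∂P/∂y = -2*y - 3.
Integrating over R: integral_0^1 integral_0^{1-x} (-2*y - 3) dy dx = -11/6.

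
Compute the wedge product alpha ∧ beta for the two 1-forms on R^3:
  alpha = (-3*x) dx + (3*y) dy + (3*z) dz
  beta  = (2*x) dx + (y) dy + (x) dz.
alpha ∧ beta = (-9*x*y) dx ∧ dy + (-3*x*(x + 2*z)) dx ∧ dz + (3*y*(x - z)) dy ∧ dz

Distribute the wedge, using dx_i ∧ dx_j = -dx_j ∧ dx_i and dx_i ∧ dx_i = 0. For each pair (i, j) with i < j, the coefficient of dx_i ∧ dx_j in alpha ∧ beta is (alpha_i * beta_j - alpha_j * beta_i). Collecting: alpha ∧ beta = (-9*x*y) dx ∧ dy + (-3*x*(x + 2*z)) dx ∧ dz + (3*y*(x - z)) dy ∧ dz.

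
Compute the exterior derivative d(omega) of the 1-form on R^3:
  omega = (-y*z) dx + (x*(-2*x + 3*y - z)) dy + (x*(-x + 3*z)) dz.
d(omega) = (-4*x + 3*y) dx ∧ dy + (-2*x + y + 3*z) dx ∧ dz + (x) dy ∧ dz

For a 1-form omega = sum_i f_i dx_i, the exterior derivative is
  d(omega) = sum_{i < j} (∂f_j/∂x_i - ∂f_i/∂x_j) dx_i ∧ dx_j.
  coefficient of dx ∧ dy: ∂f_2/∂x - ∂f_1/∂y = ∂(x*(-2*x + 3*y - z))/∂x - ∂(-y*z)/∂y = -4*x + 3*y
  coefficient of dx ∧ dz: ∂f_3/∂x - ∂f_1/∂z = ∂(x*(-x + 3*z))/∂x - ∂(-y*z)/∂z = -2*x + y + 3*z
  coefficient of dy ∧ dz: ∂f_3/∂y - ∂f_2/∂z = ∂(x*(-x + 3*z))/∂y - ∂(x*(-2*x + 3*y - z))/∂z = x
Assembling: d(omega) = (-4*x + 3*y) dx ∧ dy + (-2*x + y + 3*z) dx ∧ dz + (x) dy ∧ dz.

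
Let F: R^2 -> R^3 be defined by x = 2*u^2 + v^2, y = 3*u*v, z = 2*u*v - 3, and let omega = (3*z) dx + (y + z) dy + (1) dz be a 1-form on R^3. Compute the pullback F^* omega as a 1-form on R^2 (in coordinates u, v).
F^* omega = (24*u^2*v + 15*u*v^2 - 36*u - 7*v) du + (15*u^2*v + 12*u*v^2 - 7*u - 18*v) dv

Using F^*(f dg) = (f ∘ F) d(g ∘ F), substitute each coordinate x_i by F_i(u, v) in f_i, and replace dx_i by d F_i = (∂F_i/∂u) du + (∂F_i/∂v) dv.
  For the x component: f_1(F) = 6*u*v - 9; d F_1 = (4*u) du + (2*v) dv
  For the y component: f_2(F) = 5*u*v - 3; d F_2 = (3*v) du + (3*u) dv
  For the z component: f_3(F) = 1; d F_3 = (2*v) du + (2*u) dv
Combining and collecting du, dv coefficients:
  coeff of du: 24*u^2*v + 15*u*v^2 - 36*u - 7*v
  coeff of dv: 15*u^2*v + 12*u*v^2 - 7*u - 18*v
F^* omega = (24*u^2*v + 15*u*v^2 - 36*u - 7*v) du + (15*u^2*v + 12*u*v^2 - 7*u - 18*v) dv.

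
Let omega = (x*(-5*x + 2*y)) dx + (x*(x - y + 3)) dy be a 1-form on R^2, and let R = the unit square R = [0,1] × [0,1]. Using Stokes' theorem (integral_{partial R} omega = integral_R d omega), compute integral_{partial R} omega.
integral_(partial R) omega = 5/2

Stokes: integral_partial_R omega = integral_R d omega with d omega = (∂Q/∂x - ∂P/∂y) dx ∧ dy.
  ∂Q/∂x = 2*x - y + 3
  ∂P/∂y = 2*x
  integrand = ∂Q/∂x - ∂P/∂y = 3 - y.
Integrating over R: integral_0^1 integral_0^1 (3 - y) dx dy = 5/2.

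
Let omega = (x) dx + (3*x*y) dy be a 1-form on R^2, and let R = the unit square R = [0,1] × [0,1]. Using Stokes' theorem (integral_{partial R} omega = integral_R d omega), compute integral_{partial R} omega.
integral_(partial R) omega = 3/2

Stokes: integral_partial_R omega = integral_R d omega with d omega = (∂Q/∂x - ∂P/∂y) dx ∧ dy.
  ∂Q/∂x = 3*y
  ∂P/∂y = 0
  integrand = ∂Q/∂x - ∂P/∂y = 3*y.
Integrating over R: integral_0^1 integral_0^1 (3*y) dx dy = 3/2.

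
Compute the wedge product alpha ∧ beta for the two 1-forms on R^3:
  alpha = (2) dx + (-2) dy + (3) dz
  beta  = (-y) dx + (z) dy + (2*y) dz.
alpha ∧ beta = (-2*y + 2*z) dx ∧ dy + (7*y) dx ∧ dz + (-4*y - 3*z) dy ∧ dz

Distribute the wedge, using dx_i ∧ dx_j = -dx_j ∧ dx_i and dx_i ∧ dx_i = 0. For each pair (i, j) with i < j, the coefficient of dx_i ∧ dx_j in alpha ∧ beta is (alpha_i * beta_j - alpha_j * beta_i). Collecting: alpha ∧ beta = (-2*y + 2*z) dx ∧ dy + (7*y) dx ∧ dz + (-4*y - 3*z) dy ∧ dz.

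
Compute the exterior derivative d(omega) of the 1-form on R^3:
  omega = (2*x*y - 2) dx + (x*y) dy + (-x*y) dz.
d(omega) = (-2*x + y) dx ∧ dy + (-y) dx ∧ dz + (-x) dy ∧ dz

For a 1-form omega = sum_i f_i dx_i, the exterior derivative is
  d(omega) = sum_{i < j} (∂f_j/∂x_i - ∂f_i/∂x_j) dx_i ∧ dx_j.
  coefficient of dx ∧ dy: ∂f_2/∂x - ∂f_1/∂y = ∂(x*y)/∂x - ∂(2*x*y - 2)/∂y = -2*x + y
  coefficient of dx ∧ dz: ∂f_3/∂x - ∂f_1/∂z = ∂(-x*y)/∂x - ∂(2*x*y - 2)/∂z = -y
  coefficient of dy ∧ dz: ∂f_3/∂y - ∂f_2/∂z = ∂(-x*y)/∂y - ∂(x*y)/∂z = -x
Assembling: d(omega) = (-2*x + y) dx ∧ dy + (-y) dx ∧ dz + (-x) dy ∧ dz.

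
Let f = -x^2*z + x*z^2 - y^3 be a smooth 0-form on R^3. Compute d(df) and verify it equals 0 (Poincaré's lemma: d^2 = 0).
d(df) = 0

Step 1: df = sum_i (∂f/∂x_i) dx_i = (z*(-2*x + z)) dx + (-3*y^2) dy + (x*(-x + 2*z)) dz.
Step 2: Apply d again. Using the 1-form formula, the coefficient of dx ∧ dy in d(df) is ∂^2 f/∂x ∂y - ∂^2 f/∂y ∂x = (0) - (0) = 0 (equality of mixed partials for smooth f).
Similarly for dx ∧ dz and dy ∧ dz — all coefficients vanish. So d(df) = 0.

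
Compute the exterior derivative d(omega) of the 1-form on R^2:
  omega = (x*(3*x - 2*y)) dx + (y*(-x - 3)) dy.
d(omega) = (2*x - y) dx ∧ dy

For a 1-form omega = sum_i f_i dx_i, the exterior derivative is
  d(omega) = sum_{i < j} (∂f_j/∂x_i - ∂f_i/∂x_j) dx_i ∧ dx_j.
  coefficient of dx ∧ dy: ∂f_2/∂x - ∂f_1/∂y = ∂(y*(-x - 3))/∂x - ∂(x*(3*x - 2*y))/∂y = 2*x - y
Assembling: d(omega) = (2*x - y) dx ∧ dy.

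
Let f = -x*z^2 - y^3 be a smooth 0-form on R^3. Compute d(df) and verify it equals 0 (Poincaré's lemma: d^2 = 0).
d(df) = 0

Step 1: df = sum_i (∂f/∂x_i) dx_i = (-z^2) dx + (-3*y^2) dy + (-2*x*z) dz.
Step 2: Apply d again. Using the 1-form formula, the coefficient of dx ∧ dy in d(df) is ∂^2 f/∂x ∂y - ∂^2 f/∂y ∂x = (0) - (0) = 0 (equality of mixed partials for smooth f).
Similarly for dx ∧ dz and dy ∧ dz — all coefficients vanish. So d(df) = 0.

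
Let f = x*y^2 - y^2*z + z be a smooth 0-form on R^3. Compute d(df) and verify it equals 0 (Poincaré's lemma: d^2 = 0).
d(df) = 0

Step 1: df = sum_i (∂f/∂x_i) dx_i = (y^2) dx + (2*y*(x - z)) dy + (1 - y^2) dz.
Step 2: Apply d again. Using the 1-form formula, the coefficient of dx ∧ dy in d(df) is ∂^2 f/∂x ∂y - ∂^2 f/∂y ∂x = (2*y) - (2*y) = 0 (equality of mixed partials for smooth f).
Similarly for dx ∧ dz and dy ∧ dz — all coefficients vanish. So d(df) = 0.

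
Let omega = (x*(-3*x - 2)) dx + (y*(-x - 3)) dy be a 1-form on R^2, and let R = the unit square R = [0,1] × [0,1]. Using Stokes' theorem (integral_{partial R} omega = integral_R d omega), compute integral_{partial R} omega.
integral_(partial R) omega = -1/2

Stokes: integral_partial_R omega = integral_R d omega with d omega = (∂Q/∂x - ∂P/∂y) dx ∧ dy.
  ∂Q/∂x = -y
  ∂P/∂y = 0
  integrand = ∂Q/∂x - ∂P/∂y = -y.
Integrating over R: integral_0^1 integral_0^1 (-y) dx dy = -1/2.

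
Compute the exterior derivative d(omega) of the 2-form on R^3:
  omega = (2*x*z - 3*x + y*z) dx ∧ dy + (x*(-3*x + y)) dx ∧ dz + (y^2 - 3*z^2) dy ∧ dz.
d(omega) = (x + y) dx ∧ dy ∧ dz

For a 2-form omega = sum_{i<j} g_{ij} dx_i ∧ dx_j, the exterior derivative is
  d(omega) = sum_{i<j} d(g_{ij}) ∧ dx_i ∧ dx_j = sum_{i<j, k} (∂g_{ij}/∂x_k) dx_k ∧ dx_i ∧ dx_j.
Expand each term, using dx_k ∧ dx_i ∧ dx_j = sgn(permutation) dx_{(a)} ∧ dx_{(b)} ∧ dx_{(c)} with (a < b < c) sorted:
  d(2*x*z - 3*x + y*z) includes (∂/∂z)(2*x*z - 3*x + y*z) dz = (2*x + y) dz, which multiplied by dx ∧ dy gives (2*x + y) dx ∧ dy ∧ dz
  d(x*(-3*x + y)) includes (∂/∂y)(x*(-3*x + y)) dy = (x) dy, which multiplied by dx ∧ dz gives (-x) dx ∧ dy ∧ dz
Collecting like 3-forms: d(omega) = (x + y) dx ∧ dy ∧ dz.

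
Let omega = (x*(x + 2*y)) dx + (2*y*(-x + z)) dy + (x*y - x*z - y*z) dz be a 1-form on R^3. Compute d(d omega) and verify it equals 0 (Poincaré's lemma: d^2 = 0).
d(d omega) = 0

Step 1: d omega = sum_{i<j} (∂f_j/∂x_i - ∂f_i/∂x_j) dx_i ∧ dx_j:
  coeff of dx ∧ dy: -2*x - 2*y
  coeff of dx ∧ dz: y - z
  coeff of dy ∧ dz: x - 2*y - z
Step 2: Apply d again to each 2-form coefficient. The only possible 3-form in R^3 is dx ∧ dy ∧ dz, with coefficient
  ∂(coeff of dy∧dz)/∂x - ∂(coeff of dx∧dz)/∂y + ∂(coeff of dx∧dy)/∂z
  = ∂/∂x (x - 2*y - z) - ∂/∂y (y - z) + ∂/∂z (-2*x - 2*y).
Each of these terms simplifies to sums of mixed partials that cancel in pairs. The result is 0 (by equality of mixed partials for smooth functions — Schwarz / Clairaut).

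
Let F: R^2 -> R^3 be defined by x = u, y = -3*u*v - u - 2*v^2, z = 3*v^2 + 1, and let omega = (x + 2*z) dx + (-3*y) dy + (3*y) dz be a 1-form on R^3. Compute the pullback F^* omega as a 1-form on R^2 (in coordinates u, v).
F^* omega = (-27*u*v^2 - 18*u*v - 2*u - 18*v^3 + 2) du + (-27*u^2*v - 9*u^2 - 108*u*v^2 - 30*u*v - 60*v^3) dv

Using F^*(f dg) = (f ∘ F) d(g ∘ F), substitute each coordinate x_i by F_i(u, v) in f_i, and replace dx_i by d F_i = (∂F_i/∂u) du + (∂F_i/∂v) dv.
  For the x component: f_1(F) = u + 6*v^2 + 2; d F_1 = (1) du + (0) dv
  For the y component: f_2(F) = 9*u*v + 3*u + 6*v^2; d F_2 = (-3*v - 1) du + (-3*u - 4*v) dv
  For the z component: f_3(F) = -9*u*v - 3*u - 6*v^2; d F_3 = (0) du + (6*v) dv
Combining and collecting du, dv coefficients:
  coeff of du: -27*u*v^2 - 18*u*v - 2*u - 18*v^3 + 2
  coeff of dv: -27*u^2*v - 9*u^2 - 108*u*v^2 - 30*u*v - 60*v^3
F^* omega = (-27*u*v^2 - 18*u*v - 2*u - 18*v^3 + 2) du + (-27*u^2*v - 9*u^2 - 108*u*v^2 - 30*u*v - 60*v^3) dv.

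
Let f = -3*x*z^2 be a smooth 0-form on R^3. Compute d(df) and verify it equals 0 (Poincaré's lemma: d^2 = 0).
d(df) = 0

Step 1: df = sum_i (∂f/∂x_i) dx_i = (-3*z^2) dx + (0) dy + (-6*x*z) dz.
Step 2: Apply d again. Using the 1-form formula, the coefficient of dx ∧ dy in d(df) is ∂^2 f/∂x ∂y - ∂^2 f/∂y ∂x = (0) - (0) = 0 (equality of mixed partials for smooth f).
Similarly for dx ∧ dz and dy ∧ dz — all coefficients vanish. So d(df) = 0.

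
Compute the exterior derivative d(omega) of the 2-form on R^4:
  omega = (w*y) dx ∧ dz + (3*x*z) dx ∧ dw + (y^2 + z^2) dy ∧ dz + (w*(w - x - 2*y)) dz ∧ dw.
d(omega) = (-w) dx ∧ dy ∧ dz + (-w - 3*x + y) dx ∧ dz ∧ dw + (-2*w) dy ∧ dz ∧ dw

For a 2-form omega = sum_{i<j} g_{ij} dx_i ∧ dx_j, the exterior derivative is
  d(omega) = sum_{i<j} d(g_{ij}) ∧ dx_i ∧ dx_j = sum_{i<j, k} (∂g_{ij}/∂x_k) dx_k ∧ dx_i ∧ dx_j.
Expand each term, using dx_k ∧ dx_i ∧ dx_j = sgn(permutation) dx_{(a)} ∧ dx_{(b)} ∧ dx_{(c)} with (a < b < c) sorted:
  d(w*y) includes (∂/∂y)(w*y) dy = (w) dy, which multiplied by dx ∧ dz gives (-w) dx ∧ dy ∧ dz
  d(w*y) includes (∂/∂w)(w*y) dw = (y) dw, which multiplied by dx ∧ dz gives (y) dx ∧ dz ∧ dw
  d(3*x*z) includes (∂/∂z)(3*x*z) dz = (3*x) dz, which multiplied by dx ∧ dw gives (-3*x) dx ∧ dz ∧ dw
  d(w*(w - x - 2*y)) includes (∂/∂x)(w*(w - x - 2*y)) dx = (-w) dx, which multiplied by dz ∧ dw gives (-w) dx ∧ dz ∧ dw
  d(w*(w - x - 2*y)) includes (∂/∂y)(w*(w - x - 2*y)) dy = (-2*w) dy, which multiplied by dz ∧ dw gives (-2*w) dy ∧ dz ∧ dw
Collecting like 3-forms: d(omega) = (-w) dx ∧ dy ∧ dz + (-w - 3*x + y) dx ∧ dz ∧ dw + (-2*w) dy ∧ dz ∧ dw.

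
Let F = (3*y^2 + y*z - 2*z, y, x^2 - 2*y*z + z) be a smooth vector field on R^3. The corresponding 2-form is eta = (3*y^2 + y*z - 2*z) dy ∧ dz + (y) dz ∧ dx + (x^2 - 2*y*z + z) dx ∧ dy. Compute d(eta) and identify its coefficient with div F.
d(eta) = (2 - 2*y) dx ∧ dy ∧ dz; div F = 2 - 2*y

For a 2-form in R^3 of the form above, applying d gives a 3-form with coefficient ∂P/∂x + ∂Q/∂y + ∂R/∂z:
  ∂P/∂x = 0
  ∂Q/∂y = 1
  ∂R/∂z = 1 - 2*y
Sum = 2 - 2*y, which is exactly div F.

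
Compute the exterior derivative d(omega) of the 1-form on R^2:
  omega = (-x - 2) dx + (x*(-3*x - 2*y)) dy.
d(omega) = (-6*x - 2*y) dx ∧ dy

For a 1-form omega = sum_i f_i dx_i, the exterior derivative is
  d(omega) = sum_{i < j} (∂f_j/∂x_i - ∂f_i/∂x_j) dx_i ∧ dx_j.
  coefficient of dx ∧ dy: ∂f_2/∂x - ∂f_1/∂y = ∂(x*(-3*x - 2*y))/∂x - ∂(-x - 2)/∂y = -6*x - 2*y
Assembling: d(omega) = (-6*x - 2*y) dx ∧ dy.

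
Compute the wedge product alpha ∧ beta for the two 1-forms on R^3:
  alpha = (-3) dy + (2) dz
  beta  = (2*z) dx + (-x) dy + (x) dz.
alpha ∧ beta = (6*z) dx ∧ dy + (-x) dy ∧ dz + (-4*z) dx ∧ dz

Distribute the wedge, using dx_i ∧ dx_j = -dx_j ∧ dx_i and dx_i ∧ dx_i = 0. For each pair (i, j) with i < j, the coefficient of dx_i ∧ dx_j in alpha ∧ beta is (alpha_i * beta_j - alpha_j * beta_i). Collecting: alpha ∧ beta = (6*z) dx ∧ dy + (-x) dy ∧ dz + (-4*z) dx ∧ dz.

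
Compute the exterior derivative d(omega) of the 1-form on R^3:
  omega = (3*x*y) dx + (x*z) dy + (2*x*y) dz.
d(omega) = (-3*x + z) dx ∧ dy + (2*y) dx ∧ dz + (x) dy ∧ dz

For a 1-form omega = sum_i f_i dx_i, the exterior derivative is
  d(omega) = sum_{i < j} (∂f_j/∂x_i - ∂f_i/∂x_j) dx_i ∧ dx_j.
  coefficient of dx ∧ dy: ∂f_2/∂x - ∂f_1/∂y = ∂(x*z)/∂x - ∂(3*x*y)/∂y = -3*x + z
  coefficient of dx ∧ dz: ∂f_3/∂x - ∂f_1/∂z = ∂(2*x*y)/∂x - ∂(3*x*y)/∂z = 2*y
  coefficient of dy ∧ dz: ∂f_3/∂y - ∂f_2/∂z = ∂(2*x*y)/∂y - ∂(x*z)/∂z = x
Assembling: d(omega) = (-3*x + z) dx ∧ dy + (2*y) dx ∧ dz + (x) dy ∧ dz.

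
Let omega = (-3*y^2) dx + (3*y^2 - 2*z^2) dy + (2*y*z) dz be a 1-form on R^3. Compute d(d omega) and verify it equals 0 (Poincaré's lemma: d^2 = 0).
d(d omega) = 0

Step 1: d omega = sum_{i<j} (∂f_j/∂x_i - ∂f_i/∂x_j) dx_i ∧ dx_j:
  coeff of dx ∧ dy: 6*y
  coeff of dx ∧ dz: 0
  coeff of dy ∧ dz: 6*z
Step 2: Apply d again to each 2-form coefficient. The only possible 3-form in R^3 is dx ∧ dy ∧ dz, with coefficient
  ∂(coeff of dy∧dz)/∂x - ∂(coeff of dx∧dz)/∂y + ∂(coeff of dx∧dy)/∂z
  = ∂/∂x (6*z) - ∂/∂y (0) + ∂/∂z (6*y).
Each of these terms simplifies to sums of mixed partials that cancel in pairs. The result is 0 (by equality of mixed partials for smooth functions — Schwarz / Clairaut).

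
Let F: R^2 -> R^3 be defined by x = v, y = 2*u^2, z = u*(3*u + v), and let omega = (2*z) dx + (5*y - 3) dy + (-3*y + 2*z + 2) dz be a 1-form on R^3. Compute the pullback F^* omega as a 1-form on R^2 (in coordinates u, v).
F^* omega = (40*u^3 + 12*u^2*v + 2*u*v^2 + 2*v) du + (2*u*(u*v + 3*u + v + 1)) dv

Using F^*(f dg) = (f ∘ F) d(g ∘ F), substitute each coordinate x_i by F_i(u, v) in f_i, and replace dx_i by d F_i = (∂F_i/∂u) du + (∂F_i/∂v) dv.
  For the x component: f_1(F) = 2*u*(3*u + v); d F_1 = (0) du + (1) dv
  For the y component: f_2(F) = 10*u^2 - 3; d F_2 = (4*u) du + (0) dv
  For the z component: f_3(F) = 2*u*v + 2; d F_3 = (6*u + v) du + (u) dv
Combining and collecting du, dv coefficients:
  coeff of du: 40*u^3 + 12*u^2*v + 2*u*v^2 + 2*v
  coeff of dv: 2*u*(u*v + 3*u + v + 1)
F^* omega = (40*u^3 + 12*u^2*v + 2*u*v^2 + 2*v) du + (2*u*(u*v + 3*u + v + 1)) dv.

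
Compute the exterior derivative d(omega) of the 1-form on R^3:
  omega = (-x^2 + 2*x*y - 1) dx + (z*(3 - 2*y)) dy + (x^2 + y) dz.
d(omega) = (-2*x) dx ∧ dy + (2*x) dx ∧ dz + (2*y - 2) dy ∧ dz

For a 1-form omega = sum_i f_i dx_i, the exterior derivative is
  d(omega) = sum_{i < j} (∂f_j/∂x_i - ∂f_i/∂x_j) dx_i ∧ dx_j.
  coefficient of dx ∧ dy: ∂f_2/∂x - ∂f_1/∂y = ∂(z*(3 - 2*y))/∂x - ∂(-x^2 + 2*x*y - 1)/∂y = -2*x
  coefficient of dx ∧ dz: ∂f_3/∂x - ∂f_1/∂z = ∂(x^2 + y)/∂x - ∂(-x^2 + 2*x*y - 1)/∂z = 2*x
  coefficient of dy ∧ dz: ∂f_3/∂y - ∂f_2/∂z = ∂(x^2 + y)/∂y - ∂(z*(3 - 2*y))/∂z = 2*y - 2
Assembling: d(omega) = (-2*x) dx ∧ dy + (2*x) dx ∧ dz + (2*y - 2) dy ∧ dz.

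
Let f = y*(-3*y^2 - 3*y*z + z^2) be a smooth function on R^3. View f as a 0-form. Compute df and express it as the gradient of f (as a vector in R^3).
df = (0) dx + (-9*y^2 - 6*y*z + z^2) dy + (y*(-3*y + 2*z)) dz; grad f = (0, -9*y^2 - 6*y*z + z^2, y*(-3*y + 2*z))

For a 0-form f, d f = (∂f/∂x) dx + (∂f/∂y) dy + (∂f/∂z) dz. The components of the vector representation are exactly the entries of grad f in Cartesian coordinates:
  ∂f/∂x = 0
  ∂f/∂y = -9*y^2 - 6*y*z + z^2
  ∂f/∂z = y*(-3*y + 2*z).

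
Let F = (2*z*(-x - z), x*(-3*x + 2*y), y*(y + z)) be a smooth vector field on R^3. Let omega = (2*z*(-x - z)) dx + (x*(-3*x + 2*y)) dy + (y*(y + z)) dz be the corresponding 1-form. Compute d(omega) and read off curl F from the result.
d(omega) = (2*y + z) dy ∧ dz + (-2*x - 4*z) dz ∧ dx + (-6*x + 2*y) dx ∧ dy; curl F = (2*y + z, -2*x - 4*z, -6*x + 2*y)

d omega = sum_{i<j} (∂f_j/∂x_i - ∂f_i/∂x_j) dx_i ∧ dx_j. Under the identification (dy ∧ dz, dz ∧ dx, dx ∧ dy) ↔ (e_x, e_y, e_z), the coefficients are exactly the components of curl F. Compute:
  ∂R/∂y - ∂Q/∂z = (2*y + z) - (0) = 2*y + z
  ∂P/∂z - ∂R/∂x = (-2*x - 4*z) - (0) = -2*x - 4*z
  ∂Q/∂x - ∂P/∂y = (-6*x + 2*y) - (0) = -6*x + 2*y.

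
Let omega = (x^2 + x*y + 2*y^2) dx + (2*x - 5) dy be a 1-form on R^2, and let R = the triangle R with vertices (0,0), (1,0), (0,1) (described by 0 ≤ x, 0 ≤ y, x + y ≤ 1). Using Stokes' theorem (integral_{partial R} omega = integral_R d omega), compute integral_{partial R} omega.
integral_(partial R) omega = 1/6

Stokes: integral_partial_R omega = integral_R d omega with d omega = (∂Q/∂x - ∂P/∂y) dx ∧ dy.
  ∂Q/∂x = 2
  ∂P/∂y = x + 4*y
  integrand = ∂Q/∂x - ∂P/∂y = -x - 4*y + 2.
Integrating over R: integral_0^1 integral_0^{1-x} (-x - 4*y + 2) dy dx = 1/6.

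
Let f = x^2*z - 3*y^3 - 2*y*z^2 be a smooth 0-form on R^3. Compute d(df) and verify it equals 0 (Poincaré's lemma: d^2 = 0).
d(df) = 0

Step 1: df = sum_i (∂f/∂x_i) dx_i = (2*x*z) dx + (-9*y^2 - 2*z^2) dy + (x^2 - 4*y*z) dz.
Step 2: Apply d again. Using the 1-form formula, the coefficient of dx ∧ dy in d(df) is ∂^2 f/∂x ∂y - ∂^2 f/∂y ∂x = (0) - (0) = 0 (equality of mixed partials for smooth f).
Similarly for dx ∧ dz and dy ∧ dz — all coefficients vanish. So d(df) = 0.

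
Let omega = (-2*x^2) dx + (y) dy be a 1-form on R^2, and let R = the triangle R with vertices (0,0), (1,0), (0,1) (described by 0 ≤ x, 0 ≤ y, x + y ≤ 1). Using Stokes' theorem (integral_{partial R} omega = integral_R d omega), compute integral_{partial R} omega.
integral_(partial R) omega = 0

Stokes: integral_partial_R omega = integral_R d omega with d omega = (∂Q/∂x - ∂P/∂y) dx ∧ dy.
  ∂Q/∂x = 0
  ∂P/∂y = 0
  integrand = ∂Q/∂x - ∂P/∂y = 0.
Integrating over R: integral_0^1 integral_0^{1-x} (0) dy dx = 0.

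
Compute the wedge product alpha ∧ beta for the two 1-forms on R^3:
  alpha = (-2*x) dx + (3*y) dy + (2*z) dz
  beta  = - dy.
alpha ∧ beta = (2*x) dx ∧ dy + (2*z) dy ∧ dz

Distribute the wedge, using dx_i ∧ dx_j = -dx_j ∧ dx_i and dx_i ∧ dx_i = 0. For each pair (i, j) with i < j, the coefficient of dx_i ∧ dx_j in alpha ∧ beta is (alpha_i * beta_j - alpha_j * beta_i). Collecting: alpha ∧ beta = (2*x) dx ∧ dy + (2*z) dy ∧ dz.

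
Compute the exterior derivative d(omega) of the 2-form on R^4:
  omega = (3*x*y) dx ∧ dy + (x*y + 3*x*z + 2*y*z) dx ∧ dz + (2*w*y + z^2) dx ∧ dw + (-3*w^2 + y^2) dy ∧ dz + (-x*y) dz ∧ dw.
d(omega) = (-x - 2*z) dx ∧ dy ∧ dz + (-2*w) dx ∧ dy ∧ dw + (-y - 2*z) dx ∧ dz ∧ dw + (-6*w - x) dy ∧ dz ∧ dw

For a 2-form omega = sum_{i<j} g_{ij} dx_i ∧ dx_j, the exterior derivative is
  d(omega) = sum_{i<j} d(g_{ij}) ∧ dx_i ∧ dx_j = sum_{i<j, k} (∂g_{ij}/∂x_k) dx_k ∧ dx_i ∧ dx_j.
Expand each term, using dx_k ∧ dx_i ∧ dx_j = sgn(permutation) dx_{(a)} ∧ dx_{(b)} ∧ dx_{(c)} with (a < b < c) sorted:
  d(x*y + 3*x*z + 2*y*z) includes (∂/∂y)(x*y + 3*x*z + 2*y*z) dy = (x + 2*z) dy, which multiplied by dx ∧ dz gives (-x - 2*z) dx ∧ dy ∧ dz
  d(2*w*y + z^2) includes (∂/∂y)(2*w*y + z^2) dy = (2*w) dy, which multiplied by dx ∧ dw gives (-2*w) dx ∧ dy ∧ dw
  d(2*w*y + z^2) includes (∂/∂z)(2*w*y + z^2) dz = (2*z) dz, which multiplied by dx ∧ dw gives (-2*z) dx ∧ dz ∧ dw
  d(-3*w^2 + y^2) includes (∂/∂w)(-3*w^2 + y^2) dw = (-6*w) dw, which multiplied by dy ∧ dz gives (-6*w) dy ∧ dz ∧ dw
  d(-x*y) includes (∂/∂x)(-x*y) dx = (-y) dx, which multiplied by dz ∧ dw gives (-y) dx ∧ dz ∧ dw
  d(-x*y) includes (∂/∂y)(-x*y) dy = (-x) dy, which multiplied by dz ∧ dw gives (-x) dy ∧ dz ∧ dw
Collecting like 3-forms: d(omega) = (-x - 2*z) dx ∧ dy ∧ dz + (-2*w) dx ∧ dy ∧ dw + (-y - 2*z) dx ∧ dz ∧ dw + (-6*w - x) dy ∧ dz ∧ dw.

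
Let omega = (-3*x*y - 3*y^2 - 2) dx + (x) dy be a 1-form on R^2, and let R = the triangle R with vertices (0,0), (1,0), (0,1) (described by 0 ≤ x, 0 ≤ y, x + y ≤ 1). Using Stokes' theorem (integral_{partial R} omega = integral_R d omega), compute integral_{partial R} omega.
integral_(partial R) omega = 2

Stokes: integral_partial_R omega = integral_R d omega with d omega = (∂Q/∂x - ∂P/∂y) dx ∧ dy.
  ∂Q/∂x = 1
  ∂P/∂y = -3*x - 6*y
  integrand = ∂Q/∂x - ∂P/∂y = 3*x + 6*y + 1.
Integrating over R: integral_0^1 integral_0^{1-x} (3*x + 6*y + 1) dy dx = 2.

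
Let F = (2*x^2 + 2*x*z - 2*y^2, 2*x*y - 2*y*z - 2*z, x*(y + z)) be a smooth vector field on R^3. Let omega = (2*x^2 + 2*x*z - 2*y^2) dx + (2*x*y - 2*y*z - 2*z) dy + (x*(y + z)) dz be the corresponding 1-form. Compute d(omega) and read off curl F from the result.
d(omega) = (x + 2*y + 2) dy ∧ dz + (2*x - y - z) dz ∧ dx + (6*y) dx ∧ dy; curl F = (x + 2*y + 2, 2*x - y - z, 6*y)

d omega = sum_{i<j} (∂f_j/∂x_i - ∂f_i/∂x_j) dx_i ∧ dx_j. Under the identification (dy ∧ dz, dz ∧ dx, dx ∧ dy) ↔ (e_x, e_y, e_z), the coefficients are exactly the components of curl F. Compute:
  ∂R/∂y - ∂Q/∂z = (x) - (-2*y - 2) = x + 2*y + 2
  ∂P/∂z - ∂R/∂x = (2*x) - (y + z) = 2*x - y - z
  ∂Q/∂x - ∂P/∂y = (2*y) - (-4*y) = 6*y.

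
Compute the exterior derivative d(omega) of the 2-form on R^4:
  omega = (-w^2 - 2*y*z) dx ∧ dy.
d(omega) = (-2*y) dx ∧ dy ∧ dz + (-2*w) dx ∧ dy ∧ dw

For a 2-form omega = sum_{i<j} g_{ij} dx_i ∧ dx_j, the exterior derivative is
  d(omega) = sum_{i<j} d(g_{ij}) ∧ dx_i ∧ dx_j = sum_{i<j, k} (∂g_{ij}/∂x_k) dx_k ∧ dx_i ∧ dx_j.
Expand each term, using dx_k ∧ dx_i ∧ dx_j = sgn(permutation) dx_{(a)} ∧ dx_{(b)} ∧ dx_{(c)} with (a < b < c) sorted:
  d(-w^2 - 2*y*z) includes (∂/∂z)(-w^2 - 2*y*z) dz = (-2*y) dz, which multiplied by dx ∧ dy gives (-2*y) dx ∧ dy ∧ dz
  d(-w^2 - 2*y*z) includes (∂/∂w)(-w^2 - 2*y*z) dw = (-2*w) dw, which multiplied by dx ∧ dy gives (-2*w) dx ∧ dy ∧ dw
Collecting like 3-forms: d(omega) = (-2*y) dx ∧ dy ∧ dz + (-2*w) dx ∧ dy ∧ dw.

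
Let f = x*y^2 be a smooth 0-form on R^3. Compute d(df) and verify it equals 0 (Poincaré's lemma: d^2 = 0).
d(df) = 0

Step 1: df = sum_i (∂f/∂x_i) dx_i = (y^2) dx + (2*x*y) dy + (0) dz.
Step 2: Apply d again. Using the 1-form formula, the coefficient of dx ∧ dy in d(df) is ∂^2 f/∂x ∂y - ∂^2 f/∂y ∂x = (2*y) - (2*y) = 0 (equality of mixed partials for smooth f).
Similarly for dx ∧ dz and dy ∧ dz — all coefficients vanish. So d(df) = 0.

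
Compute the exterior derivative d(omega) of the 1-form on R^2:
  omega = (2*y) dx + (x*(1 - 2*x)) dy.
d(omega) = (-4*x - 1) dx ∧ dy

For a 1-form omega = sum_i f_i dx_i, the exterior derivative is
  d(omega) = sum_{i < j} (∂f_j/∂x_i - ∂f_i/∂x_j) dx_i ∧ dx_j.
  coefficient of dx ∧ dy: ∂f_2/∂x - ∂f_1/∂y = ∂(x*(1 - 2*x))/∂x - ∂(2*y)/∂y = -4*x - 1
Assembling: d(omega) = (-4*x - 1) dx ∧ dy.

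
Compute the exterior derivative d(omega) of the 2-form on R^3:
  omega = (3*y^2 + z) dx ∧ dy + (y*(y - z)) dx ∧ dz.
d(omega) = (-2*y + z + 1) dx ∧ dy ∧ dz

For a 2-form omega = sum_{i<j} g_{ij} dx_i ∧ dx_j, the exterior derivative is
  d(omega) = sum_{i<j} d(g_{ij}) ∧ dx_i ∧ dx_j = sum_{i<j, k} (∂g_{ij}/∂x_k) dx_k ∧ dx_i ∧ dx_j.
Expand each term, using dx_k ∧ dx_i ∧ dx_j = sgn(permutation) dx_{(a)} ∧ dx_{(b)} ∧ dx_{(c)} with (a < b < c) sorted:
  d(3*y^2 + z) includes (∂/∂z)(3*y^2 + z) dz = (1) dz, which multiplied by dx ∧ dy gives (1) dx ∧ dy ∧ dz
  d(y*(y - z)) includes (∂/∂y)(y*(y - z)) dy = (2*y - z) dy, which multiplied by dx ∧ dz gives (-2*y + z) dx ∧ dy ∧ dz
Collecting like 3-forms: d(omega) = (-2*y + z + 1) dx ∧ dy ∧ dz.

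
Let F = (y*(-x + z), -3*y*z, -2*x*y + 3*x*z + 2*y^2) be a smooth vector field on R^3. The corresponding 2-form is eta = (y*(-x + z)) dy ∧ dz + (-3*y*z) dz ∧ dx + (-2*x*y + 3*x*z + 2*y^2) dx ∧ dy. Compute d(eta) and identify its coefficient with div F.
d(eta) = (3*x - y - 3*z) dx ∧ dy ∧ dz; div F = 3*x - y - 3*z

For a 2-form in R^3 of the form above, applying d gives a 3-form with coefficient ∂P/∂x + ∂Q/∂y + ∂R/∂z:
  ∂P/∂x = -y
  ∂Q/∂y = -3*z
  ∂R/∂z = 3*x
Sum = 3*x - y - 3*z, which is exactly div F.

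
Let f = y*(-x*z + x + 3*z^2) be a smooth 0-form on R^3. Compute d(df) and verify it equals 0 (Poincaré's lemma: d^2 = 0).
d(df) = 0

Step 1: df = sum_i (∂f/∂x_i) dx_i = (y*(1 - z)) dx + (-x*z + x + 3*z^2) dy + (y*(-x + 6*z)) dz.
Step 2: Apply d again. Using the 1-form formula, the coefficient of dx ∧ dy in d(df) is ∂^2 f/∂x ∂y - ∂^2 f/∂y ∂x = (1 - z) - (1 - z) = 0 (equality of mixed partials for smooth f).
Similarly for dx ∧ dz and dy ∧ dz — all coefficients vanish. So d(df) = 0.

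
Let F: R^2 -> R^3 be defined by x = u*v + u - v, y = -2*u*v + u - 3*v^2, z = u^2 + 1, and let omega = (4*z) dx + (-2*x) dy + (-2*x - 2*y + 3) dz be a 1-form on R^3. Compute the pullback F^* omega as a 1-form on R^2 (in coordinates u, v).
F^* omega = (8*u^2*v - 4*u^2 + 16*u*v^2 + 6*u*v + 4*u - 4*v^2 + 6*v + 4) du + (4*u^3 + 4*u^2*v + 12*u*v^2 + 8*u*v + 4*u - 12*v^2 - 4) dv

Using F^*(f dg) = (f ∘ F) d(g ∘ F), substitute each coordinate x_i by F_i(u, v) in f_i, and replace dx_i by d F_i = (∂F_i/∂u) du + (∂F_i/∂v) dv.
  For the x component: f_1(F) = 4*u^2 + 4; d F_1 = (v + 1) du + (u - 1) dv
  For the y component: f_2(F) = -2*u*v - 2*u + 2*v; d F_2 = (1 - 2*v) du + (-2*u - 6*v) dv
  For the z component: f_3(F) = 2*u*v - 4*u + 6*v^2 + 2*v + 3; d F_3 = (2*u) du + (0) dv
Combining and collecting du, dv coefficients:
  coeff of du: 8*u^2*v - 4*u^2 + 16*u*v^2 + 6*u*v + 4*u - 4*v^2 + 6*v + 4
  coeff of dv: 4*u^3 + 4*u^2*v + 12*u*v^2 + 8*u*v + 4*u - 12*v^2 - 4
F^* omega = (8*u^2*v - 4*u^2 + 16*u*v^2 + 6*u*v + 4*u - 4*v^2 + 6*v + 4) du + (4*u^3 + 4*u^2*v + 12*u*v^2 + 8*u*v + 4*u - 12*v^2 - 4) dv.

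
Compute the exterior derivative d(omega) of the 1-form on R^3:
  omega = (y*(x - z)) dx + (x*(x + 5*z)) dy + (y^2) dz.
d(omega) = (x + 6*z) dx ∧ dy + (y) dx ∧ dz + (-5*x + 2*y) dy ∧ dz

For a 1-form omega = sum_i f_i dx_i, the exterior derivative is
  d(omega) = sum_{i < j} (∂f_j/∂x_i - ∂f_i/∂x_j) dx_i ∧ dx_j.
  coefficient of dx ∧ dy: ∂f_2/∂x - ∂f_1/∂y = ∂(x*(x + 5*z))/∂x - ∂(y*(x - z))/∂y = x + 6*z
  coefficient of dx ∧ dz: ∂f_3/∂x - ∂f_1/∂z = ∂(y^2)/∂x - ∂(y*(x - z))/∂z = y
  coefficient of dy ∧ dz: ∂f_3/∂y - ∂f_2/∂z = ∂(y^2)/∂y - ∂(x*(x + 5*z))/∂z = -5*x + 2*y
Assembling: d(omega) = (x + 6*z) dx ∧ dy + (y) dx ∧ dz + (-5*x + 2*y) dy ∧ dz.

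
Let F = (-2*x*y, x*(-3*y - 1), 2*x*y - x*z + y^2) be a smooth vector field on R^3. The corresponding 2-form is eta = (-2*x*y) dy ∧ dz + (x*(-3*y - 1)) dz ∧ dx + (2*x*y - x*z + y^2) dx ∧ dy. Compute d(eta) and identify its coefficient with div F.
d(eta) = (-4*x - 2*y) dx ∧ dy ∧ dz; div F = -4*x - 2*y

For a 2-form in R^3 of the form above, applying d gives a 3-form with coefficient ∂P/∂x + ∂Q/∂y + ∂R/∂z:
  ∂P/∂x = -2*y
  ∂Q/∂y = -3*x
  ∂R/∂z = -x
Sum = -4*x - 2*y, which is exactly div F.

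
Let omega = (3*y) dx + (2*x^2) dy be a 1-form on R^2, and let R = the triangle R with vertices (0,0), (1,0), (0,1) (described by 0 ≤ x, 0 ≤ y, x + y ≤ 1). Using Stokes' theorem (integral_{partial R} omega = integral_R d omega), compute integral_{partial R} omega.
integral_(partial R) omega = -5/6

Stokes: integral_partial_R omega = integral_R d omega with d omega = (∂Q/∂x - ∂P/∂y) dx ∧ dy.
  ∂Q/∂x = 4*x
  ∂P/∂y = 3
  integrand = ∂Q/∂x - ∂P/∂y = 4*x - 3.
Integrating over R: integral_0^1 integral_0^{1-x} (4*x - 3) dy dx = -5/6.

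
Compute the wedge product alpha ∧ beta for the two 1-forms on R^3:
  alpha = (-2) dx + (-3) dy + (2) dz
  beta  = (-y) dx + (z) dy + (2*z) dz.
alpha ∧ beta = (-3*y - 2*z) dx ∧ dy + (2*y - 4*z) dx ∧ dz + (-8*z) dy ∧ dz

Distribute the wedge, using dx_i ∧ dx_j = -dx_j ∧ dx_i and dx_i ∧ dx_i = 0. For each pair (i, j) with i < j, the coefficient of dx_i ∧ dx_j in alpha ∧ beta is (alpha_i * beta_j - alpha_j * beta_i). Collecting: alpha ∧ beta = (-3*y - 2*z) dx ∧ dy + (2*y - 4*z) dx ∧ dz + (-8*z) dy ∧ dz.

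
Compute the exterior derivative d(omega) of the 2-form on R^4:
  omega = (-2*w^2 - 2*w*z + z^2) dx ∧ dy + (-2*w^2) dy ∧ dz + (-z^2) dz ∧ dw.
d(omega) = (-2*w + 2*z) dx ∧ dy ∧ dz + (-4*w - 2*z) dx ∧ dy ∧ dw + (-4*w) dy ∧ dz ∧ dw

For a 2-form omega = sum_{i<j} g_{ij} dx_i ∧ dx_j, the exterior derivative is
  d(omega) = sum_{i<j} d(g_{ij}) ∧ dx_i ∧ dx_j = sum_{i<j, k} (∂g_{ij}/∂x_k) dx_k ∧ dx_i ∧ dx_j.
Expand each term, using dx_k ∧ dx_i ∧ dx_j = sgn(permutation) dx_{(a)} ∧ dx_{(b)} ∧ dx_{(c)} with (a < b < c) sorted:
  d(-2*w^2 - 2*w*z + z^2) includes (∂/∂z)(-2*w^2 - 2*w*z + z^2) dz = (-2*w + 2*z) dz, which multiplied by dx ∧ dy gives (-2*w + 2*z) dx ∧ dy ∧ dz
  d(-2*w^2 - 2*w*z + z^2) includes (∂/∂w)(-2*w^2 - 2*w*z + z^2) dw = (-4*w - 2*z) dw, which multiplied by dx ∧ dy gives (-4*w - 2*z) dx ∧ dy ∧ dw
  d(-2*w^2) includes (∂/∂w)(-2*w^2) dw = (-4*w) dw, which multiplied by dy ∧ dz gives (-4*w) dy ∧ dz ∧ dw
Collecting like 3-forms: d(omega) = (-2*w + 2*z) dx ∧ dy ∧ dz + (-4*w - 2*z) dx ∧ dy ∧ dw + (-4*w) dy ∧ dz ∧ dw.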